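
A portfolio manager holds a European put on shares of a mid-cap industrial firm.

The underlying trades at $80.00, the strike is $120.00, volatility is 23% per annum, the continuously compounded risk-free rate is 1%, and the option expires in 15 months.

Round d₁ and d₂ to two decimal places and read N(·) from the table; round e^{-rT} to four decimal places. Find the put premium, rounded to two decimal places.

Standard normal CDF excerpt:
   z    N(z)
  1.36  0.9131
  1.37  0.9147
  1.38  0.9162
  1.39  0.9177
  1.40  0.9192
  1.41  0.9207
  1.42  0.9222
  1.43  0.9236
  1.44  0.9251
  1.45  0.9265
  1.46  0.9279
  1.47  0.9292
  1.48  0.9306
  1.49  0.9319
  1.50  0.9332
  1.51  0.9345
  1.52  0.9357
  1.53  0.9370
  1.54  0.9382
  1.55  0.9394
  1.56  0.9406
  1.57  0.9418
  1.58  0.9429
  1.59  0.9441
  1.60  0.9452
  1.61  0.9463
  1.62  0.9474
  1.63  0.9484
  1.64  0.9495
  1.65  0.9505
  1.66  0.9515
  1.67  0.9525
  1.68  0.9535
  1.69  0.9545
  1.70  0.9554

T = 1.25;  σ√T = 0.2571
d₁ = [ln(80/120) + (0.01 + ½·0.23²)·1.25] / (σ√T) = (-0.4055 + 0.0456) / 0.2571 = -1.3996 which rounds to -1.40
d₂ = -1.3996 − 0.2571 = -1.6567 which rounds to -1.66
e^(−rT) = e^(−0.01·1.25) = 0.9876
N(−d₂) = N(1.66) = 0.9515;  N(−d₁) = N(1.40) = 0.9192
P = 120·0.9876·0.9515 − 80·0.9192 = 112.7642 − 73.5360 = 39.2282

$39.23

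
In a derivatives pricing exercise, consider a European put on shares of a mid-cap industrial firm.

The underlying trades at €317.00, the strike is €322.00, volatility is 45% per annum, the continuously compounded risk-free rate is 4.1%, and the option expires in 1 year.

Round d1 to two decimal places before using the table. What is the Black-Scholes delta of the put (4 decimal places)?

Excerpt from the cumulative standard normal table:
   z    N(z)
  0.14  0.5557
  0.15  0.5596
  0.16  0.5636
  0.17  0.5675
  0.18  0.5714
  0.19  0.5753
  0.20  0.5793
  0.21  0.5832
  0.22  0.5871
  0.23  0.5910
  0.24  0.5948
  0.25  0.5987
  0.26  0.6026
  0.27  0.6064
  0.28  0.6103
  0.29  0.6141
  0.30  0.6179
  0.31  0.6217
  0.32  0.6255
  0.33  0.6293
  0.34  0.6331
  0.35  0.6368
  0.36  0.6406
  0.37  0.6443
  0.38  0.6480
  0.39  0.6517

-0.3897

σ√T = 0.45·√1 = 0.4500
d₁ = [ln(317/322) + (0.041 + ½·0.45²)·1] / (σ√T) = (-0.0156 + 0.1423) / 0.4500 = 0.2813 ≈ 0.28
N(d₁) = N(0.28) = 0.6103
Δ_put = N(d₁) − 1 = 0.6103 − 1 = -0.3897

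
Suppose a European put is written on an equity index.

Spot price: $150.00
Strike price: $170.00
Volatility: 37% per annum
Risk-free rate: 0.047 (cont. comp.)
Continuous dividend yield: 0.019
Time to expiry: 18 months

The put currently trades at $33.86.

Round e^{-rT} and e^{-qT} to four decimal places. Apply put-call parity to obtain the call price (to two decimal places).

$21.22

e^(−qT) = e^(−0.019·1.5) = 0.9719;  e^(−rT) = e^(−0.047·1.5) = 0.9319
Put-call parity: C − P = S·e^(−qT) − K·e^(−rT) = 150·0.9719 − 170·0.9319 = 145.7850 − 158.4230 = -12.6380
C = P + (C − P) = 33.86 + (-12.6380) = 21.2220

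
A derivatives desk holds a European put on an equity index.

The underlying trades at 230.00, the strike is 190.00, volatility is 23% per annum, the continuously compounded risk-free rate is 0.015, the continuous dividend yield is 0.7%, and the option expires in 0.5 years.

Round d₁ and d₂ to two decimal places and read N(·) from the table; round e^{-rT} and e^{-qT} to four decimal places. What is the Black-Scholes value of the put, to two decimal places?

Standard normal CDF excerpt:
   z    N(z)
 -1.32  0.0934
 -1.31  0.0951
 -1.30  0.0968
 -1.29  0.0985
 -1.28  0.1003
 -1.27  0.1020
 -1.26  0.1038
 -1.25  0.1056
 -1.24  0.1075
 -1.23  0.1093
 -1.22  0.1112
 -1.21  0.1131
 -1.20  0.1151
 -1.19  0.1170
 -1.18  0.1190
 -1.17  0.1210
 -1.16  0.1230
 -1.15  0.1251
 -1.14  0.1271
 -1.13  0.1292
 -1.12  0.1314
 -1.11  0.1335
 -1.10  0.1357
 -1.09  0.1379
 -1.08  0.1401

1.79

σ√T = 0.23·√0.5 = 0.1626
d₁ = [ln(230/190) + (0.015 − 0.007 + 0.23²/2)·0.5] / 0.1626 = [0.1911 + 0.0172] / 0.1626 = 1.2807 which rounds to 1.28
d₂ = d₁ − σ√T = 1.2807 − 0.1626 = 1.1180 which rounds to 1.12
exp(−qT) = exp(−0.007·0.5) = 0.9965;  exp(−rT) = exp(−0.015·0.5) = 0.9925
N(−d₂) = N(-1.12) = 0.1314;  N(−d₁) = N(-1.28) = 0.1003
P = 190·0.9925·0.1314 − 230·0.9965·0.1003 = 24.7788 − 22.9883 = 1.7905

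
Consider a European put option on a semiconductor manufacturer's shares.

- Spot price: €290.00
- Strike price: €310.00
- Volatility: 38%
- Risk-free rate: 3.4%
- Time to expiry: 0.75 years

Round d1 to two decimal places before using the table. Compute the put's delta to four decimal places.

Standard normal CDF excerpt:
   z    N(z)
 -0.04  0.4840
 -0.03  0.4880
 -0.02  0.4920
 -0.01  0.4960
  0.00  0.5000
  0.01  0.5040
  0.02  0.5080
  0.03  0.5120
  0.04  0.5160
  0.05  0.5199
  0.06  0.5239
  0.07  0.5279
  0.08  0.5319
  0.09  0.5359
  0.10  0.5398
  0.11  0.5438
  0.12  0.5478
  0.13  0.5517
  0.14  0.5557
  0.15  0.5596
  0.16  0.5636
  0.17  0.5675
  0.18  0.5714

T = 0.75;  σ√T = 0.3291
ln(S/K) + (r + σ²/2)T = ln(290/310) + (0.034 + 0.38²/2)·0.75 = -0.0667 + 0.0796 = 0.0130
d₁ = 0.0130 / 0.3291 = 0.0394 ⇒ 0.04
N(d₁) = N(0.04) = 0.5160
Δ_put = N(d₁) − 1 = 0.5160 − 1 = -0.4840

-0.4840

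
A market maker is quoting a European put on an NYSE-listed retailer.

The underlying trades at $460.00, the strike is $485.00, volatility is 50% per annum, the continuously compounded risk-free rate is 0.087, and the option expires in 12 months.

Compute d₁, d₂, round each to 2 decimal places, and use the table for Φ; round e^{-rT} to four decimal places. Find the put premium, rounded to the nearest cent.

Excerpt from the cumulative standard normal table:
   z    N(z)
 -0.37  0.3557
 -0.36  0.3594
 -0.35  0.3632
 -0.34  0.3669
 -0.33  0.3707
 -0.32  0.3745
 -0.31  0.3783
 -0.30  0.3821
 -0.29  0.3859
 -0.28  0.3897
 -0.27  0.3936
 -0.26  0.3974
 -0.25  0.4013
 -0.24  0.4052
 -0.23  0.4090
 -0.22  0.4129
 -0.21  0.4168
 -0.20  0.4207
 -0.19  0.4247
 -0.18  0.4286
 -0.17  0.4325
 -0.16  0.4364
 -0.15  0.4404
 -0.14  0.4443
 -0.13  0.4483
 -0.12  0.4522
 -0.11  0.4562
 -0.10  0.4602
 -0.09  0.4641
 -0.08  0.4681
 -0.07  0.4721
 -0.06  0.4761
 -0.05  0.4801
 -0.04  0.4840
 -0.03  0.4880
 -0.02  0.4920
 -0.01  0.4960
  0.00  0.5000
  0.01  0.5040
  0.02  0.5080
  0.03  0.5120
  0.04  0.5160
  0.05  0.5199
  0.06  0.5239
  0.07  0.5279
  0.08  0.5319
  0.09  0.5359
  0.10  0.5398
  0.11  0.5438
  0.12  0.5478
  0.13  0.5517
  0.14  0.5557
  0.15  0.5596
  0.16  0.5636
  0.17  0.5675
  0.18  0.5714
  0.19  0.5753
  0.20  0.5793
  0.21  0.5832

$81.77

σ√T = 0.5 × 1.0000 = 0.5000
ln(S/K) + (r + σ²/2)T = ln(460/485) + (0.087 + 0.5²/2)·1 = -0.0529 + 0.2120 = 0.1591
d₁ = 0.1591 / 0.5000 = 0.3182 ⇒ 0.32
d₂ = d₁ − σ√T = 0.3182 − 0.5000 = -0.1818 ⇒ -0.18
e^(−rT) = e^(−0.087·1) = 0.9167
N(−d₂) = N(0.18) = 0.5714;  N(−d₁) = N(-0.32) = 0.3745
P = 485·0.9167·0.5714 − 460·0.3745 = 254.0442 − 172.2700 = 81.7742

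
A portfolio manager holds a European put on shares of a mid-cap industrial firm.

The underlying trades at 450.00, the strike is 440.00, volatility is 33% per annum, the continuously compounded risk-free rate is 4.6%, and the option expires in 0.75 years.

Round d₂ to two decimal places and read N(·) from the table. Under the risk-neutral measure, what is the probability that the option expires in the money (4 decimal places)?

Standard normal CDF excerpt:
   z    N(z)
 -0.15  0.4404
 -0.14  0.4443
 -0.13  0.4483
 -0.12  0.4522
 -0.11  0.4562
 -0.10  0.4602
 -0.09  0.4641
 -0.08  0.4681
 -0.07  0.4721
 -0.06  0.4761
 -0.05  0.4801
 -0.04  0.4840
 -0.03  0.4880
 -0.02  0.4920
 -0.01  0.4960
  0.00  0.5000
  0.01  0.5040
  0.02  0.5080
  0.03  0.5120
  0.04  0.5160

0.4761

T = 0.75;  σ√T = 0.2858
d₁ = [ln(450/440) + (0.046 + 0.33²/2)·0.75] / 0.2858 = [0.0225 + 0.0753] / 0.2858 = 0.3422 ≈ 0.34
d₂ = d₁ − σ√T = 0.3422 − 0.2858 = 0.0565 ≈ 0.06
Risk-neutral Pr[S_T < K] = N(−d₂) = N(-0.06) = 0.4761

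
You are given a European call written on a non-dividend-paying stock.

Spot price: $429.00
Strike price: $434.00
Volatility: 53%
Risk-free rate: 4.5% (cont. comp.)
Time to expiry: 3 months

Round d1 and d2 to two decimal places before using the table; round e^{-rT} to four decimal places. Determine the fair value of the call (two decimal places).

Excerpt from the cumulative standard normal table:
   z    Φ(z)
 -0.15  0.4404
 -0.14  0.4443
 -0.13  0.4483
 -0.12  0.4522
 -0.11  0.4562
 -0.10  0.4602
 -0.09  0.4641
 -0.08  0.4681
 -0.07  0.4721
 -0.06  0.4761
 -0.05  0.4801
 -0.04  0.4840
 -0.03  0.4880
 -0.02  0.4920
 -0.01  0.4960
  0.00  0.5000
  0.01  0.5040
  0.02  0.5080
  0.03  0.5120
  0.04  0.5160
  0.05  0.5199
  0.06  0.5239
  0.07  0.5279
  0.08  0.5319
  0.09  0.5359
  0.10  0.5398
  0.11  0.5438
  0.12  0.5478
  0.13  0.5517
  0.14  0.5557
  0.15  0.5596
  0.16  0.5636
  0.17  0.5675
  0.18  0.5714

$44.30

σ√T = 0.53·√0.25 = 0.2650
d₁ = [ln(429/434) + (0.045 + ½·0.53²)·0.25] / (σ√T) = (-0.0116 + 0.0464) / 0.2650 = 0.1312 ≈ 0.13
d₂ = 0.1312 − 0.2650 = -0.1338 ≈ -0.13
exp(−rT) = exp(−0.045·0.25) = 0.9888
N(d₁) = N(0.13) = 0.5517;  N(d₂) = N(-0.13) = 0.4483
C = 429·0.5517 − 434·0.9888·0.4483 = 236.6793 − 192.3831 = 44.2962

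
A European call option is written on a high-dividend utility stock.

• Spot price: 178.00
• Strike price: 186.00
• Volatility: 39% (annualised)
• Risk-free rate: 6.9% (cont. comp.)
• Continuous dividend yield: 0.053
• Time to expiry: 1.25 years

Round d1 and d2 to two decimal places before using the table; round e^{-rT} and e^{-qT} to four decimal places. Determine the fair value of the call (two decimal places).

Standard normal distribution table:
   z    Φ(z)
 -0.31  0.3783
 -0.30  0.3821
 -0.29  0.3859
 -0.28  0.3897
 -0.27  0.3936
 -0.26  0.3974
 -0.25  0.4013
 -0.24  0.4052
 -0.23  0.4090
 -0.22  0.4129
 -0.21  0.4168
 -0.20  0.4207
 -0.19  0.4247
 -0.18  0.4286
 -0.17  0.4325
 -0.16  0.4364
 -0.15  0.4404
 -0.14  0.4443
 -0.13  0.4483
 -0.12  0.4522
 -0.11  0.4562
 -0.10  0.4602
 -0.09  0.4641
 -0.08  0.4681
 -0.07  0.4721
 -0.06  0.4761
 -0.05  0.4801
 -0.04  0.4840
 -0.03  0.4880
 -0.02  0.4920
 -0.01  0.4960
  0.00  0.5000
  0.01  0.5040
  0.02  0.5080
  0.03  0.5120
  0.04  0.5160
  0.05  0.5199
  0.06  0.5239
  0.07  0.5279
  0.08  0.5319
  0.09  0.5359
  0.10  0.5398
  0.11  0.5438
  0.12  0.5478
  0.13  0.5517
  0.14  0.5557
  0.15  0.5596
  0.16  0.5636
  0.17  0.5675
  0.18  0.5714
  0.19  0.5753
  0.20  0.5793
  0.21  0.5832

26.73

σ√T = 0.39 × 1.1180 = 0.4360
d₁ = [ln(178/186) + (0.069 − 0.053 + 0.39²/2)·1.25] / 0.4360 = [-0.0440 + 0.1151] / 0.4360 = 0.1631 which rounds to 0.16
d₂ = d₁ − σ√T = 0.1631 − 0.4360 = -0.2730 which rounds to -0.27
e^(−qT) = e^(−0.053·1.25) = 0.9359;  e^(−rT) = e^(−0.069·1.25) = 0.9174
C = 178·0.9359·N(0.16) − 186·0.9174·N(-0.27) = 178·0.9359·0.5636 − 186·0.9174·0.3936 = 93.8902 − 67.1625 = 26.7277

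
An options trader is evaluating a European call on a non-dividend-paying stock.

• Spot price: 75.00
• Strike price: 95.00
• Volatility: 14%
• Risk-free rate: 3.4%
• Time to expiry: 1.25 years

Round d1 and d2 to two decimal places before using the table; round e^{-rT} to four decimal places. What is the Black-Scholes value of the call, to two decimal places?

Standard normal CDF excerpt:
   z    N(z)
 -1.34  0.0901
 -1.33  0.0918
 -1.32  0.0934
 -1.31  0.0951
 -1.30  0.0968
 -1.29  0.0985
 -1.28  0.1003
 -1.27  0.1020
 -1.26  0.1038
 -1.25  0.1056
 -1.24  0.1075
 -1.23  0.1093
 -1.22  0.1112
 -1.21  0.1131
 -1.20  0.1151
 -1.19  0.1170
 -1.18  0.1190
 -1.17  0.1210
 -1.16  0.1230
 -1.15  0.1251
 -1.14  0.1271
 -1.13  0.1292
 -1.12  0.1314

0.72

σ√T = 0.14 × 1.1180 = 0.1565
ln(S/K) + (r + σ²/2)T = ln(75/95) + (0.034 + 0.14²/2)·1.25 = -0.2364 + 0.0548 = -0.1816
d₁ = -0.1816 / 0.1565 = -1.1604 → -1.16
d₂ = d₁ − σ√T = -1.1604 − 0.1565 = -1.3170 → -1.32
exp(−rT) = exp(−0.034·1.25) = 0.9584
N(d₁) = N(-1.16) = 0.1230;  N(d₂) = N(-1.32) = 0.0934
C = 75·0.1230 − 95·0.9584·0.0934 = 9.2250 − 8.5039 = 0.7211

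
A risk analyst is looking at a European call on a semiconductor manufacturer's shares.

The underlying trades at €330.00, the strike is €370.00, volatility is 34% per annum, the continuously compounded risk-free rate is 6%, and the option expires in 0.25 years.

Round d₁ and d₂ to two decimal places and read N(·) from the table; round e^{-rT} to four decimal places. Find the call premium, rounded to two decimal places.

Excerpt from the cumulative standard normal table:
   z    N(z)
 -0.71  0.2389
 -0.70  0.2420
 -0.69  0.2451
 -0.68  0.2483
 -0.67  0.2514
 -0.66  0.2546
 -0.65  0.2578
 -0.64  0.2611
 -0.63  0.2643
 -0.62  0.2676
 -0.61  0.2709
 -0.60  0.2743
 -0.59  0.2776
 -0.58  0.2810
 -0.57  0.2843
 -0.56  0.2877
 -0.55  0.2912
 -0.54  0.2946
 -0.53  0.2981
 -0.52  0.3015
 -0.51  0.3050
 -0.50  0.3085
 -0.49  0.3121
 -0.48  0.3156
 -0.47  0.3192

€10.17

σ√T = 0.34 × 0.5000 = 0.1700
ln(S/K) + (r + σ²/2)T = ln(330/370) + (0.06 + 0.34²/2)·0.25 = -0.1144 + 0.0295 = -0.0850
d₁ = -0.0850 / 0.1700 = -0.4998 which rounds to -0.50
d₂ = d₁ − σ√T = -0.4998 − 0.1700 = -0.6698 which rounds to -0.67
exp(−rT) = exp(−0.06·0.25) = 0.9851
C = 330·N(-0.50) − 370·0.9851·N(-0.67) = 330·0.3085 − 370·0.9851·0.2514 = 101.8050 − 91.6320 = 10.1730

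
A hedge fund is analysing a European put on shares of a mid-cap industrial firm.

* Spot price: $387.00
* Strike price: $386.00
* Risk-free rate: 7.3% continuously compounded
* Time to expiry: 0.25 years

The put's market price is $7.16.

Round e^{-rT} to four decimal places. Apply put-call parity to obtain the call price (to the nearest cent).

e^(−rT) = e^(−0.073·0.25) = 0.9819
Put-call parity: C − P = S − K·e^(−rT) = 387 − 386·0.9819 = 387 − 379.0134 = 7.9866
C = P + (C − P) = 7.16 + (7.9866) = 15.1466

$15.15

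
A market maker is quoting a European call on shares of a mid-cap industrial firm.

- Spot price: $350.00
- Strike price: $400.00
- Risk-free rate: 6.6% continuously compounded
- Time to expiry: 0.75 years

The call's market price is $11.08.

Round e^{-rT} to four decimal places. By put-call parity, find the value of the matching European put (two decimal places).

$41.76

e^(−rT) = e^(−0.066·0.75) = 0.9517
Put-call parity: C − P = S − K·e^(−rT) = 350 − 400·0.9517 = 350 − 380.6800 = -30.6800
P = C − (C − P) = 11.08 − (-30.6800) = 41.7600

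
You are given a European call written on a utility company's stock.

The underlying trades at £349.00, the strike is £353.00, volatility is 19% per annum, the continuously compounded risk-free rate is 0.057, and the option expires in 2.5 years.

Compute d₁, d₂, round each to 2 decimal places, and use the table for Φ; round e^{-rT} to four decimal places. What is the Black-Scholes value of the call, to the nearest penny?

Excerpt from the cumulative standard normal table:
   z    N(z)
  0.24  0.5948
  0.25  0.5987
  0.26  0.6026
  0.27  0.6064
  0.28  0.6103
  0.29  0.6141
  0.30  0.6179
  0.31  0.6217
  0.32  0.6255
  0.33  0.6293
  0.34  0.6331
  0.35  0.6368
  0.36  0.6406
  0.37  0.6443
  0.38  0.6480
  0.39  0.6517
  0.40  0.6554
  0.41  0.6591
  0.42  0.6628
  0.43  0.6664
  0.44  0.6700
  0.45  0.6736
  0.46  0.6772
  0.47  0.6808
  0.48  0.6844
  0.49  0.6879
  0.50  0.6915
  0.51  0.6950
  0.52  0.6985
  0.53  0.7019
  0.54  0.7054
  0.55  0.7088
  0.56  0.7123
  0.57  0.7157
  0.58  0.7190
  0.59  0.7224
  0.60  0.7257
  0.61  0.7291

£64.13

T = 2.5;  σ√T = 0.3004
d₁ = [ln(349/353) + (0.057 + 0.19²/2)·2.5] / 0.3004 = [-0.0114 + 0.1876] / 0.3004 = 0.5866 ⇒ 0.59
d₂ = d₁ − σ√T = 0.5866 − 0.3004 = 0.2862 ⇒ 0.29
exp(−rT) = exp(−0.057·2.5) = 0.8672
C = 349·N(0.59) − 353·0.8672·N(0.29) = 349·0.7224 − 353·0.8672·0.6141 = 252.1176 − 187.9893 = 64.1283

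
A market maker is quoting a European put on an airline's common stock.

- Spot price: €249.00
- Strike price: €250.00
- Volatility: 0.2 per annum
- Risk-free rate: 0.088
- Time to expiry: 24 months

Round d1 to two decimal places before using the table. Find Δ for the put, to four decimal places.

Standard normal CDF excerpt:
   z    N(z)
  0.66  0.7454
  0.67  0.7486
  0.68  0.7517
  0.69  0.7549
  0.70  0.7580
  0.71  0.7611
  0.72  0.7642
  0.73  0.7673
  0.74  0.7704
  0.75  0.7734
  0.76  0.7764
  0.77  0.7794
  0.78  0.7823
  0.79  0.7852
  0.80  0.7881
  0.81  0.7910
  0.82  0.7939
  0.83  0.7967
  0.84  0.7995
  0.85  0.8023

σ√T = 0.2·√2 = 0.2828
ln(S/K) + (r + σ²/2)T = ln(249/250) + (0.088 + 0.2²/2)·2 = -0.0040 + 0.2160 = 0.2120
d₁ = 0.2120 / 0.2828 = 0.7495 ⇒ 0.75
N(d₁) = N(0.75) = 0.7734
Δ_put = N(d₁) − 1 = 0.7734 − 1 = -0.2266

-0.2266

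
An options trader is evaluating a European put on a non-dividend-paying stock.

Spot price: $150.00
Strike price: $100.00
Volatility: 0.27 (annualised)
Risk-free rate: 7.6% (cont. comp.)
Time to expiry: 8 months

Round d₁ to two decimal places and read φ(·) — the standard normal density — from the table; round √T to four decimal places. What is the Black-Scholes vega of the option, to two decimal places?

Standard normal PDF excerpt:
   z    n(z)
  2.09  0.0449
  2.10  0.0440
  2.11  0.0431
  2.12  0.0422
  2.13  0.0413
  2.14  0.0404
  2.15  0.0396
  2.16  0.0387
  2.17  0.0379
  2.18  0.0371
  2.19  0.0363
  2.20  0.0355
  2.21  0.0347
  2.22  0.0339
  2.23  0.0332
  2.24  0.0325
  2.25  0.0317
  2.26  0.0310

σ√T = 0.27 × 0.8165 = 0.2205
ln(S/K) + (r + σ²/2)T = ln(150/100) + (0.076 + 0.27²/2)·0.6667 = 0.4055 + 0.0750 = 0.4804
d₁ = 0.4804 / 0.2205 = 2.1793 ≈ 2.18
√T = √0.6667 = 0.8165
φ(d₁) = φ(2.18) = 0.0371
vega = S·φ(d₁)·√T = 150·0.0371·0.8165 = 4.5438

4.54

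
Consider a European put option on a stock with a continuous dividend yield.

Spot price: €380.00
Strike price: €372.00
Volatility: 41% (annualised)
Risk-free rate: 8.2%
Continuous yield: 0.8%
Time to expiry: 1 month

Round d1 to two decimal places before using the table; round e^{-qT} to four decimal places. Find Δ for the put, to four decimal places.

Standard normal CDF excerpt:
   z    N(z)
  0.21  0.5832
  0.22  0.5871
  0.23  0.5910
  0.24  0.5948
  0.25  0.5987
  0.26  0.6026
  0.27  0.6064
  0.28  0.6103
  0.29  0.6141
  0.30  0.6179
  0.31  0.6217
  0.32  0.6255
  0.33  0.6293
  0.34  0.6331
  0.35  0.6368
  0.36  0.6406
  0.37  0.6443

-0.3856

σ√T = 0.41·√0.08333 = 0.1184
ln(S/K) + (r − q + σ²/2)T = ln(380/372) + (0.082 − 0.008 + 0.41²/2)·0.08333 = 0.0213 + 0.0132 = 0.0344
d₁ = 0.0344 / 0.1184 = 0.2911 ≈ 0.29
N(d₁) = N(0.29) = 0.6141
Δ_put = e^(−qT)·(N(d₁) − 1) = 0.9993·(0.6141 − 1) = -0.3856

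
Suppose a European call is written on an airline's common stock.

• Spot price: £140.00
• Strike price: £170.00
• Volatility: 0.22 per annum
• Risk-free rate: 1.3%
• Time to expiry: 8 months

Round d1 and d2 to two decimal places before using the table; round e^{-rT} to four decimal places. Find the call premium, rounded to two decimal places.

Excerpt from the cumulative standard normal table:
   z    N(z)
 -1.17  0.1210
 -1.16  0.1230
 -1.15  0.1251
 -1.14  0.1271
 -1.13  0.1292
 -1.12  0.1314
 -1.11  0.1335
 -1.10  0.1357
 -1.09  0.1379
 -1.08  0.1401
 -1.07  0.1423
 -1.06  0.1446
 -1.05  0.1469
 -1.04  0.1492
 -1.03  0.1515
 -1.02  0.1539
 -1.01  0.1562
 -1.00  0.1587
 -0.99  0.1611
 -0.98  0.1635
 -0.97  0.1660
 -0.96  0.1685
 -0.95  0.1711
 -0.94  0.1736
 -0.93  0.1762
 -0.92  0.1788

£2.16

σ√T = 0.22 × 0.8165 = 0.1796
d₁ = [ln(140/170) + (0.013 + ½·0.22²)·0.6667] / (σ√T) = (-0.1942 + 0.0248) / 0.1796 = -0.9428 which rounds to -0.94
d₂ = -0.9428 − 0.1796 = -1.1224 which rounds to -1.12
exp(−rT) = exp(−0.013·0.6667) = 0.9914
N(d₁) = N(-0.94) = 0.1736;  N(d₂) = N(-1.12) = 0.1314
C = 140·0.1736 − 170·0.9914·0.1314 = 24.3040 − 22.1459 = 2.1581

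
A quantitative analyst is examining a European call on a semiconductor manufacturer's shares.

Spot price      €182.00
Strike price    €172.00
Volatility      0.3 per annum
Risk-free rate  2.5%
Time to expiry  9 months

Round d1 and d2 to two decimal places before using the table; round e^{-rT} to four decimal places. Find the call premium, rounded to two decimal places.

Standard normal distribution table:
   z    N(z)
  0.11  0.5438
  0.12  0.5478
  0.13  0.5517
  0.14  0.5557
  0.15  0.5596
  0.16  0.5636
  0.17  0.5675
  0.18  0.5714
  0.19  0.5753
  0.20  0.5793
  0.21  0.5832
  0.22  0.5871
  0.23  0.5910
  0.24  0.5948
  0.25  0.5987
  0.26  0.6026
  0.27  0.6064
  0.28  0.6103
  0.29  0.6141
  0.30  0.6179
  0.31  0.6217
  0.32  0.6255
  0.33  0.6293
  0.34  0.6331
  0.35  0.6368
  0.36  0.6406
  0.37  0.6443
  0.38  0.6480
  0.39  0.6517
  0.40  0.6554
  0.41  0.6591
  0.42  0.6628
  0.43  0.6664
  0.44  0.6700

€25.49

σ√T = 0.3·√0.75 = 0.2598
d₁ = [ln(182/172) + (0.025 + 0.3²/2)·0.75] / 0.2598 = [0.0565 + 0.0525] / 0.2598 = 0.4196 → 0.42
d₂ = d₁ − σ√T = 0.4196 − 0.2598 = 0.1598 → 0.16
exp(−rT) = exp(−0.025·0.75) = 0.9814
N(d₁) = N(0.42) = 0.6628;  N(d₂) = N(0.16) = 0.5636
C = 182·0.6628 − 172·0.9814·0.5636 = 120.6296 − 95.1361 = 25.4935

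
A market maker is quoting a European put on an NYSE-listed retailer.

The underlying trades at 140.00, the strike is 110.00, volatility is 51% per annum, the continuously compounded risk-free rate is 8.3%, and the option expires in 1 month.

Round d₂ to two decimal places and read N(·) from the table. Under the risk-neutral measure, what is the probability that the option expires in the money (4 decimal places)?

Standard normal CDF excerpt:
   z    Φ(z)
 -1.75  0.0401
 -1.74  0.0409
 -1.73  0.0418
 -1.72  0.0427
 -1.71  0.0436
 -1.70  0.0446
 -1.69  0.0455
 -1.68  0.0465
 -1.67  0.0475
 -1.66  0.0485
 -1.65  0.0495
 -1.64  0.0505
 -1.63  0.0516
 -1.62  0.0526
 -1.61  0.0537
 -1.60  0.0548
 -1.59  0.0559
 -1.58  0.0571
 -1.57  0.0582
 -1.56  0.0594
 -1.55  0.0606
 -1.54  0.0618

σ√T = 0.51 × 0.2887 = 0.1472
ln(S/K) + (r + σ²/2)T = ln(140/110) + (0.083 + 0.51²/2)·0.08333 = 0.2412 + 0.0178 = 0.2589
d₁ = 0.2589 / 0.1472 = 1.7587 → 1.76
d₂ = d₁ − σ√T = 1.7587 − 0.1472 = 1.6114 → 1.61
Pr(exercise) under Q = N(−d₂) = N(-1.61) = 0.0537

0.0537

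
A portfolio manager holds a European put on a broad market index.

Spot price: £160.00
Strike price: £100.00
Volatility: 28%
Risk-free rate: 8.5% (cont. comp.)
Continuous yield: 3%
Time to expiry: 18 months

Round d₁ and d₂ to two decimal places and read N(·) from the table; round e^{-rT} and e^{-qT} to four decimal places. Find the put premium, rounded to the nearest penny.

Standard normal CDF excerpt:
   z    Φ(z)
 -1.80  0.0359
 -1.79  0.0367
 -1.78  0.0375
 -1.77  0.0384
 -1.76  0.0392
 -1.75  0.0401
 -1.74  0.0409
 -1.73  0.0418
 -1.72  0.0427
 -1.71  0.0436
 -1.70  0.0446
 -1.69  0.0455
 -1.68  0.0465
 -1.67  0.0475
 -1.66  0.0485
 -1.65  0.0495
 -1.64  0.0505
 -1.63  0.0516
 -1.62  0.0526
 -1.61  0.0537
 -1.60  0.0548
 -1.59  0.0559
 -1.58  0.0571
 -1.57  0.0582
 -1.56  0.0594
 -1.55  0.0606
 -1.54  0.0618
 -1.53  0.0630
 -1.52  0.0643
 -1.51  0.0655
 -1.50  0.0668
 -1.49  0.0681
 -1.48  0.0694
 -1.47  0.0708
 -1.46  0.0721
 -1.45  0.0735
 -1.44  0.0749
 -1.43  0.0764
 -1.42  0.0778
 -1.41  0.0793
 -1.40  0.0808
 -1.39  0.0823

£0.86

σ√T = 0.28·√1.5 = 0.3429
d₁ = [ln(160/100) + (0.085 − 0.03 + 0.28²/2)·1.5] / 0.3429 = [0.4700 + 0.1413] / 0.3429 = 1.7826 which rounds to 1.78
d₂ = d₁ − σ√T = 1.7826 − 0.3429 = 1.4397 which rounds to 1.44
e^(−qT) = e^(−0.03·1.5) = 0.9560;  e^(−rT) = e^(−0.085·1.5) = 0.8803
N(−d₂) = N(-1.44) = 0.0749;  N(−d₁) = N(-1.78) = 0.0375
P = 100·0.8803·0.0749 − 160·0.9560·0.0375 = 6.5934 − 5.7360 = 0.8574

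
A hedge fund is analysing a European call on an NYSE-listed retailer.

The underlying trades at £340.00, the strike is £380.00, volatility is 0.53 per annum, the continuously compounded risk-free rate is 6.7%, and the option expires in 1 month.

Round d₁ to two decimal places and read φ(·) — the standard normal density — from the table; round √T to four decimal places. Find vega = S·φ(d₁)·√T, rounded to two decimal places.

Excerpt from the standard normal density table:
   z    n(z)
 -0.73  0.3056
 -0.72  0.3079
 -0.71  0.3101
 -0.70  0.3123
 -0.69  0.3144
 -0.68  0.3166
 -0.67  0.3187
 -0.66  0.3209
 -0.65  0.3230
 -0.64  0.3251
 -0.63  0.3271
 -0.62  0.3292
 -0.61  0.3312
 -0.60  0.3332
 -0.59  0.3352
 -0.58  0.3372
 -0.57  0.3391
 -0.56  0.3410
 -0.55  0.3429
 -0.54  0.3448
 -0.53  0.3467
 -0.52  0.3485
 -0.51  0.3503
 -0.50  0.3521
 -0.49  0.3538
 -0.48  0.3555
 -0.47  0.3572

σ√T = 0.53·√0.08333 = 0.1530
ln(S/K) + (r + σ²/2)T = ln(340/380) + (0.067 + 0.53²/2)·0.08333 = -0.1112 + 0.0173 = -0.0939
d₁ = -0.0939 / 0.1530 = -0.6140 ⇒ -0.61
√T = √0.08333 = 0.2887
φ(d₁) = φ(-0.61) = 0.3312
vega = S·φ(d₁)·√T = 340·0.3312·0.2887 = 32.5099
(Vega is the same for a European call and put with the same parameters.)

32.51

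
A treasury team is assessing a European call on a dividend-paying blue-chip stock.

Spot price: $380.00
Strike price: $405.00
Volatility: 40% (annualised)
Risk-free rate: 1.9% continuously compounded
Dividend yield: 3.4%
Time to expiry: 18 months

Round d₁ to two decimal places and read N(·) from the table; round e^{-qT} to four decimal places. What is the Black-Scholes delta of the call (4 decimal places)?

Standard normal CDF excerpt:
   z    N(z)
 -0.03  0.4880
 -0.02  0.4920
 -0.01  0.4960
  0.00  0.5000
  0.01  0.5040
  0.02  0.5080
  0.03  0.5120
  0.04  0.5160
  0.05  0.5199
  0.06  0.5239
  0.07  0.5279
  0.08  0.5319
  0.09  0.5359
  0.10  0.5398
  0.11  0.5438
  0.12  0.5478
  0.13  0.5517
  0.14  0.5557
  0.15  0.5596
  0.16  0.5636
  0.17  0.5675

σ√T = 0.4 × 1.2247 = 0.4899
ln(S/K) + (r − q + σ²/2)T = ln(380/405) + (0.019 − 0.034 + 0.4²/2)·1.5 = -0.0637 + 0.0975 = 0.0338
d₁ = 0.0338 / 0.4899 = 0.0690 ≈ 0.07
N(d₁) = N(0.07) = 0.5279
Δ_call = e^(−qT)·N(d₁) = 0.9503·0.5279 = 0.5017

0.5017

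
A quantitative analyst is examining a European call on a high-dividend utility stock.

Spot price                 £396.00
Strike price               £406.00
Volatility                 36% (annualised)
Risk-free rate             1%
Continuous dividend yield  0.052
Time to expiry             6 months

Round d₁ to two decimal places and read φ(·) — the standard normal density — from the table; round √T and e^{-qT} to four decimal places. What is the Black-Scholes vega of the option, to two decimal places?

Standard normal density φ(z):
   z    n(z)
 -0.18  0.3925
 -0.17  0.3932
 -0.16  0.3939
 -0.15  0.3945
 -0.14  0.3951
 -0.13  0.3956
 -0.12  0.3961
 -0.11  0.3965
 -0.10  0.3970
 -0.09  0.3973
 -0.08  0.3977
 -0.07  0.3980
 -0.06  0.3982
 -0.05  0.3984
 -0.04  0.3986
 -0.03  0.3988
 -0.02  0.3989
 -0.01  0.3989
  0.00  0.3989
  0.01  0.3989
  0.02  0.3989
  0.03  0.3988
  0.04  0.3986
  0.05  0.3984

108.69

T = 0.5;  σ√T = 0.2546
d₁ = [ln(396/406) + (0.01 − 0.052 + 0.36²/2)·0.5] / 0.2546 = [-0.0249 + 0.0114] / 0.2546 = -0.0532 ≈ -0.05
√T = √0.5 = 0.7071
φ(d₁) = φ(-0.05) = 0.3984
exp(−qT) = exp(−0.052·0.5) = 0.9743
vega = S·exp(−qT)·φ(d₁)·√T = 396·0.9743·0.3984·0.7071 = 108.6896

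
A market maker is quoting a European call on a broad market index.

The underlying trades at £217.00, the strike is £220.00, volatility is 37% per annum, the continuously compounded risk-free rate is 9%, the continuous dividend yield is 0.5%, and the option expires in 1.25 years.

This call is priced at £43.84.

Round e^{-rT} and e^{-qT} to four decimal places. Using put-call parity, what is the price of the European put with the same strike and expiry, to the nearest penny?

exp(−qT) = exp(−0.005·1.25) = 0.9938;  exp(−rT) = exp(−0.09·1.25) = 0.8936
Put-call parity: C − P = S·e^(−qT) − K·e^(−rT) = 217·0.9938 − 220·0.8936 = 215.6546 − 196.5920 = 19.0626
P = C − (C − P) = 43.84 − (19.0626) = 24.7774

£24.78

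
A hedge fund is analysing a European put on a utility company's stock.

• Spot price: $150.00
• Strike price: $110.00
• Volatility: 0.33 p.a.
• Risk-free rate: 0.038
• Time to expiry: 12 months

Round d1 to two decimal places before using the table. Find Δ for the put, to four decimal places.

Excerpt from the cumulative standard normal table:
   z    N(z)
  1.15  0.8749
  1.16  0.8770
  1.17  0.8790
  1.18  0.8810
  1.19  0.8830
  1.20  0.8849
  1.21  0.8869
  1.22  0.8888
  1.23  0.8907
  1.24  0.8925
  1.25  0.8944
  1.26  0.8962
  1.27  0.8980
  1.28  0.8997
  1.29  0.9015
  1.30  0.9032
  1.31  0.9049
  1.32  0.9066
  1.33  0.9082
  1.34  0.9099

σ√T = 0.33·√1 = 0.3300
d₁ = [ln(150/110) + (0.038 + 0.33²/2)·1] / 0.3300 = [0.3102 + 0.0925] / 0.3300 = 1.2200 ≈ 1.22
N(d₁) = N(1.22) = 0.8888
Δ_put = N(d₁) − 1 = 0.8888 − 1 = -0.1112

-0.1112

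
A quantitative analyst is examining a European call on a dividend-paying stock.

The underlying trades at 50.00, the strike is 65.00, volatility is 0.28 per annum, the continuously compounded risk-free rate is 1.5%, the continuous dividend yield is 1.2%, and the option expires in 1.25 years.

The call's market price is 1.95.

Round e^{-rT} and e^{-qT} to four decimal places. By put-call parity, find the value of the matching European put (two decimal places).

e^(−qT) = e^(−0.012·1.25) = 0.9851;  e^(−rT) = e^(−0.015·1.25) = 0.9814
Put-call parity: C − P = S·e^(−qT) − K·e^(−rT) = 50·0.9851 − 65·0.9814 = 49.2550 − 63.7910 = -14.5360
P = C − (C − P) = 1.95 − (-14.5360) = 16.4860

16.49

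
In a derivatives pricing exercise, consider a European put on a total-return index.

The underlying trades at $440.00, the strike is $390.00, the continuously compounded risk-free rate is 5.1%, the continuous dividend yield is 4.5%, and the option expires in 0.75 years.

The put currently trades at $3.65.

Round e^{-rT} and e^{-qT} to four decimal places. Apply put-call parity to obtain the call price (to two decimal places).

$53.67

exp(−qT) = exp(−0.045·0.75) = 0.9668;  exp(−rT) = exp(−0.051·0.75) = 0.9625
Put-call parity: C − P = S·e^(−qT) − K·e^(−rT) = 440·0.9668 − 390·0.9625 = 425.3920 − 375.3750 = 50.0170
C = P + (C − P) = 3.65 + (50.0170) = 53.6670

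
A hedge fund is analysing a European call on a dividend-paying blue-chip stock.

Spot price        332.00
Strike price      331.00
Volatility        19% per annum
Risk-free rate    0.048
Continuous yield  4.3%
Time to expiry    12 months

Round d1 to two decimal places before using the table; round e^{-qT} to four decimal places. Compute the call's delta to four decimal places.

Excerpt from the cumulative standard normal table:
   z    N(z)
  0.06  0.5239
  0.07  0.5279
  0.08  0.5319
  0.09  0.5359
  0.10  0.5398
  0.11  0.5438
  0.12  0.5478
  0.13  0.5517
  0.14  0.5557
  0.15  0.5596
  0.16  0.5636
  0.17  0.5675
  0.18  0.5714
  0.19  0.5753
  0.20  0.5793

σ√T = 0.19 × 1.0000 = 0.1900
d₁ = [ln(332/331) + (0.048 − 0.043 + 0.19²/2)·1] / 0.1900 = [0.0030 + 0.0231] / 0.1900 = 0.1372 ⇒ 0.14
N(d₁) = N(0.14) = 0.5557
Δ_call = exp(−qT)·N(d₁) = 0.9579·0.5557 = 0.5323

0.5323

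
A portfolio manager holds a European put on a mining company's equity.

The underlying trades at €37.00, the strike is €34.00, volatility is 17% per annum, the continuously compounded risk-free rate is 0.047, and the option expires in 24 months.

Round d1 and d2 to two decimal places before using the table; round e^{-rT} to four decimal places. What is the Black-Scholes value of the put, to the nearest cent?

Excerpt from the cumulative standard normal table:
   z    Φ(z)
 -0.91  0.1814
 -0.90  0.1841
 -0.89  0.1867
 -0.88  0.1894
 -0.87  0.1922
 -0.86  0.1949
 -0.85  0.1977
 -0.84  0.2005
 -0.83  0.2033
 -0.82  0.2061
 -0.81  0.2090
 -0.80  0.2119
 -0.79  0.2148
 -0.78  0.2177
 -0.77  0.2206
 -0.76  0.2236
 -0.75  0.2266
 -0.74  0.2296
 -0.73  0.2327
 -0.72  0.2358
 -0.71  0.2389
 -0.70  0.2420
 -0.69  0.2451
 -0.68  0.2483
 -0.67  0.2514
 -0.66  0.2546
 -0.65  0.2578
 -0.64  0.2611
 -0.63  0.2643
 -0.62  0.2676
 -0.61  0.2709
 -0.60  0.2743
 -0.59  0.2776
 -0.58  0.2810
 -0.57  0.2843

€1.07

σ√T = 0.17·√2 = 0.2404
ln(S/K) + (r + σ²/2)T = ln(37/34) + (0.047 + 0.17²/2)·2 = 0.0846 + 0.1229 = 0.2075
d₁ = 0.2075 / 0.2404 = 0.8629 ≈ 0.86
d₂ = d₁ − σ√T = 0.8629 − 0.2404 = 0.6225 ≈ 0.62
exp(−rT) = exp(−0.047·2) = 0.9103
N(−d₂) = N(-0.62) = 0.2676;  N(−d₁) = N(-0.86) = 0.1949
P = 34·0.9103·0.2676 − 37·0.1949 = 8.2823 − 7.2113 = 1.0710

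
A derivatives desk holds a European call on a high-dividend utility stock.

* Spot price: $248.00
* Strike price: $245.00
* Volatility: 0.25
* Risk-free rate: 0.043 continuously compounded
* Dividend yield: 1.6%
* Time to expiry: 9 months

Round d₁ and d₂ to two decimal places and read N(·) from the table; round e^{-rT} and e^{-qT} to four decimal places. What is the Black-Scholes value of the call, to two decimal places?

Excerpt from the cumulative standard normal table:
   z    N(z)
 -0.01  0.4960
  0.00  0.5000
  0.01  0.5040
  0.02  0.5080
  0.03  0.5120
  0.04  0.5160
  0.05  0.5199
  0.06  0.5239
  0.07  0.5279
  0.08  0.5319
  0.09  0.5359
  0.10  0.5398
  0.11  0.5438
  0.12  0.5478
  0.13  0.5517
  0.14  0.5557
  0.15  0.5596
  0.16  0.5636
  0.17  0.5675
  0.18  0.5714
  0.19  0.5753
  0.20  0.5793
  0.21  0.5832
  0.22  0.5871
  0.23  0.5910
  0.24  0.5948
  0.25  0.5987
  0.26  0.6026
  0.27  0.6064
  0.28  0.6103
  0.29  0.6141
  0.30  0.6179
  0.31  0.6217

T = 0.75;  σ√T = 0.2165
d₁ = [ln(248/245) + (0.043 − 0.016 + ½·0.25²)·0.75] / (σ√T) = (0.0122 + 0.0437) / 0.2165 = 0.2580 which rounds to 0.26
d₂ = 0.2580 − 0.2165 = 0.0415 which rounds to 0.04
exp(−qT) = exp(−0.016·0.75) = 0.9881;  exp(−rT) = exp(−0.043·0.75) = 0.9683
N(d₁) = N(0.26) = 0.6026;  N(d₂) = N(0.04) = 0.5160
C = 248·0.9881·0.6026 − 245·0.9683·0.5160 = 147.6664 − 122.4125 = 25.2539

$25.25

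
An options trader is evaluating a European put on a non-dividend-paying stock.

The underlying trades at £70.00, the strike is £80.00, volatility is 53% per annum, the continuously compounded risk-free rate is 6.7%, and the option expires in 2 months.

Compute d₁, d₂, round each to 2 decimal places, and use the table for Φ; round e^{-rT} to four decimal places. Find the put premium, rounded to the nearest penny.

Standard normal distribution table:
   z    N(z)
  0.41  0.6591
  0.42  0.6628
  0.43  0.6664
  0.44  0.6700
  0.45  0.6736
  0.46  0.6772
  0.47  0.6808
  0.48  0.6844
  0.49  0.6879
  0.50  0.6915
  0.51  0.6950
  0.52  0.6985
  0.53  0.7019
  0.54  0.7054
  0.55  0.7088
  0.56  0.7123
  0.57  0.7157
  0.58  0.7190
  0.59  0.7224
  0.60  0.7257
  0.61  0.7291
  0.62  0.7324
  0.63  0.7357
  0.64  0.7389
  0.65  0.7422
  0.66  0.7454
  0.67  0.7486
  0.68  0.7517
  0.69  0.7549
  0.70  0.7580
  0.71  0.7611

σ√T = 0.53 × 0.4082 = 0.2164
ln(S/K) + (r + σ²/2)T = ln(70/80) + (0.067 + 0.53²/2)·0.1667 = -0.1335 + 0.0346 = -0.0990
d₁ = -0.0990 / 0.2164 = -0.4573 which rounds to -0.46
d₂ = d₁ − σ√T = -0.4573 − 0.2164 = -0.6737 which rounds to -0.67
e^(−rT) = e^(−0.067·0.1667) = 0.9889
P = 80·0.9889·N(0.67) − 70·N(0.46) = 80·0.9889·0.7486 − 70·0.6772 = 59.2232 − 47.4040 = 11.8192

£11.82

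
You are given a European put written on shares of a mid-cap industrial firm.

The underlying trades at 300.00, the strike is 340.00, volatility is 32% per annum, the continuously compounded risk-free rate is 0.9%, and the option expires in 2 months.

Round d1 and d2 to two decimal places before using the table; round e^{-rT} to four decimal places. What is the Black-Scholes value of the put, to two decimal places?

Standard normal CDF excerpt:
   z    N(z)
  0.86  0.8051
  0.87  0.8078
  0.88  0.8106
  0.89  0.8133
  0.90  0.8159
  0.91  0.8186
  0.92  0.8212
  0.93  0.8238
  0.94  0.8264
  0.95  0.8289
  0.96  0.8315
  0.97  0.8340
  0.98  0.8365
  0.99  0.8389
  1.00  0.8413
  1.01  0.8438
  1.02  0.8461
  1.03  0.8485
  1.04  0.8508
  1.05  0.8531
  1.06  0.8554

43.28

T = 0.1667;  σ√T = 0.1306
d₁ = [ln(300/340) + (0.009 + ½·0.32²)·0.1667] / (σ√T) = (-0.1252 + 0.0100) / 0.1306 = -0.8813 ⇒ -0.88
d₂ = -0.8813 − 0.1306 = -1.0119 ⇒ -1.01
e^(−rT) = e^(−0.009·0.1667) = 0.9985
N(−d₂) = N(1.01) = 0.8438;  N(−d₁) = N(0.88) = 0.8106
P = 340·0.9985·0.8438 − 300·0.8106 = 286.4617 − 243.1800 = 43.2817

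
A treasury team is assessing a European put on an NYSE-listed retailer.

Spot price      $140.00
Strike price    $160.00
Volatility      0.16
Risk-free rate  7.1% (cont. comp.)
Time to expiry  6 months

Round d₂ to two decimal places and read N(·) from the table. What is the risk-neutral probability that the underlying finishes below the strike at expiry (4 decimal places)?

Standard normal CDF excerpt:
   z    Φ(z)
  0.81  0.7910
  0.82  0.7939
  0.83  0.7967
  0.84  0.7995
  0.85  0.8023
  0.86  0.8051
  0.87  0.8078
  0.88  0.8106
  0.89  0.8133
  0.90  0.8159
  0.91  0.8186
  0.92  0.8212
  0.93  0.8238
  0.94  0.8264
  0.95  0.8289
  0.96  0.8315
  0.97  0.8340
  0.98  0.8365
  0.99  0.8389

0.8212

σ√T = 0.16 × 0.7071 = 0.1131
d₁ = [ln(140/160) + (0.071 + 0.16²/2)·0.5] / 0.1131 = [-0.1335 + 0.0419] / 0.1131 = -0.8099 ⇒ -0.81
d₂ = d₁ − σ√T = -0.8099 − 0.1131 = -0.9231 ⇒ -0.92
Risk-neutral Pr[S_T < K] = N(−d₂) = N(0.92) = 0.8212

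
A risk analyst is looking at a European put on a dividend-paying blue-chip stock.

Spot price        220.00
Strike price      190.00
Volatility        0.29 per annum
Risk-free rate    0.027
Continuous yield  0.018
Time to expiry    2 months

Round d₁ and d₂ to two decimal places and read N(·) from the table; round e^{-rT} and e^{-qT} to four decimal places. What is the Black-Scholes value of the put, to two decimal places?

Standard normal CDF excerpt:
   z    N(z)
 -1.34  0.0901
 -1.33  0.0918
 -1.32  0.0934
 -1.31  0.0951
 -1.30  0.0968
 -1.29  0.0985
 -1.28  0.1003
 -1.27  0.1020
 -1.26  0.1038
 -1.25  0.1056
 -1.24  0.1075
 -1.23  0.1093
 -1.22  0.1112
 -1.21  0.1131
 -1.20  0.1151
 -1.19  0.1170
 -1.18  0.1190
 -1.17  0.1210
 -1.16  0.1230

1.27

T = 0.1667;  σ√T = 0.1184
d₁ = [ln(220/190) + (0.027 − 0.018 + 0.29²/2)·0.1667] / 0.1184 = [0.1466 + 0.0085] / 0.1184 = 1.3102 → 1.31
d₂ = d₁ − σ√T = 1.3102 − 0.1184 = 1.1918 → 1.19
exp(−qT) = exp(−0.018·0.1667) = 0.9970;  exp(−rT) = exp(−0.027·0.1667) = 0.9955
N(−d₂) = N(-1.19) = 0.1170;  N(−d₁) = N(-1.31) = 0.0951
P = 190·0.9955·0.1170 − 220·0.9970·0.0951 = 22.1300 − 20.8592 = 1.2707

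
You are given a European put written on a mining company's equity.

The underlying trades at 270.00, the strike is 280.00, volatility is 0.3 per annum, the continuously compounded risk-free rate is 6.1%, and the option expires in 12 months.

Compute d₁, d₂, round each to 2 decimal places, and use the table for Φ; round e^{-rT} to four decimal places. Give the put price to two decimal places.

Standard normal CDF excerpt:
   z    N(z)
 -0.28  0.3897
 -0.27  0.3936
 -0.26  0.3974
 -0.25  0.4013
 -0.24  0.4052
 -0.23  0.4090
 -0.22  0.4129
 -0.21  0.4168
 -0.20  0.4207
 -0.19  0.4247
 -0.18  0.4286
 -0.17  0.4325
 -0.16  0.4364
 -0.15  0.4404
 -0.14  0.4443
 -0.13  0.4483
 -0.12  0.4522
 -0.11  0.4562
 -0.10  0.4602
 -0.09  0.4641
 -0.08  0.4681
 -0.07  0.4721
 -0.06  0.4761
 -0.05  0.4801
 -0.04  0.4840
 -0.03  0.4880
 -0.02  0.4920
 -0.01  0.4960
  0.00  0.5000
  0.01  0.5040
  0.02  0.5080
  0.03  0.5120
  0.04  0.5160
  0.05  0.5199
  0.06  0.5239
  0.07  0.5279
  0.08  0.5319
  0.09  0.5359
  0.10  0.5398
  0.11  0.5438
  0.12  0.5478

σ√T = 0.3 × 1.0000 = 0.3000
d₁ = [ln(270/280) + (0.061 + 0.3²/2)·1] / 0.3000 = [-0.0364 + 0.1060] / 0.3000 = 0.2321 which rounds to 0.23
d₂ = d₁ − σ√T = 0.2321 − 0.3000 = -0.0679 which rounds to -0.07
exp(−rT) = exp(−0.061·1) = 0.9408
N(−d₂) = N(0.07) = 0.5279;  N(−d₁) = N(-0.23) = 0.4090
P = 280·0.9408·0.5279 − 270·0.4090 = 139.0615 − 110.4300 = 28.6315

28.63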